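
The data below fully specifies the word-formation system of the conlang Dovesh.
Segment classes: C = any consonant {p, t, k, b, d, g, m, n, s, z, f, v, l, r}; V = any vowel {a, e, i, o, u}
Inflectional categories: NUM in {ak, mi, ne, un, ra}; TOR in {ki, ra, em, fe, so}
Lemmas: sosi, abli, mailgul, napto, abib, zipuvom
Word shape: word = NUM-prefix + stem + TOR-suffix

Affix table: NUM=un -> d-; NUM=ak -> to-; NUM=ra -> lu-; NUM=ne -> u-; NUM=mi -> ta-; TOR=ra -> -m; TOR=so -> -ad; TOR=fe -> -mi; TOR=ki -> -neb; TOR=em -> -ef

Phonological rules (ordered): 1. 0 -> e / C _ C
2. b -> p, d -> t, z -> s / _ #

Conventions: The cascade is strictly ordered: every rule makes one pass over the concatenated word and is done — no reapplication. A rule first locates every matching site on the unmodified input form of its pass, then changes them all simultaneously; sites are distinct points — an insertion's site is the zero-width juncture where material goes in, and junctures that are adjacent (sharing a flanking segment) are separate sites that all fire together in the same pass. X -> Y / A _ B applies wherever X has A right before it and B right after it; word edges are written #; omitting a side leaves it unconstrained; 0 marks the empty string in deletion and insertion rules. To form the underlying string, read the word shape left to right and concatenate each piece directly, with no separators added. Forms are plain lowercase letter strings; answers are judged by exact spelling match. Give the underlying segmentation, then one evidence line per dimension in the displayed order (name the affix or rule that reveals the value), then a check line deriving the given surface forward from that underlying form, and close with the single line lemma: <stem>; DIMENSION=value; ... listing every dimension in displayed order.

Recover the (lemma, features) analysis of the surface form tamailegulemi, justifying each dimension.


underlying: ta-mailgul-mi
NUM=mi - signalled by the affix ta-
TOR=fe - signalled by the affix -mi
check: tamailgulmi -> tamailegulemi -> tamailegulemi
lemma: mailgul; NUM=mi; TOR=fe


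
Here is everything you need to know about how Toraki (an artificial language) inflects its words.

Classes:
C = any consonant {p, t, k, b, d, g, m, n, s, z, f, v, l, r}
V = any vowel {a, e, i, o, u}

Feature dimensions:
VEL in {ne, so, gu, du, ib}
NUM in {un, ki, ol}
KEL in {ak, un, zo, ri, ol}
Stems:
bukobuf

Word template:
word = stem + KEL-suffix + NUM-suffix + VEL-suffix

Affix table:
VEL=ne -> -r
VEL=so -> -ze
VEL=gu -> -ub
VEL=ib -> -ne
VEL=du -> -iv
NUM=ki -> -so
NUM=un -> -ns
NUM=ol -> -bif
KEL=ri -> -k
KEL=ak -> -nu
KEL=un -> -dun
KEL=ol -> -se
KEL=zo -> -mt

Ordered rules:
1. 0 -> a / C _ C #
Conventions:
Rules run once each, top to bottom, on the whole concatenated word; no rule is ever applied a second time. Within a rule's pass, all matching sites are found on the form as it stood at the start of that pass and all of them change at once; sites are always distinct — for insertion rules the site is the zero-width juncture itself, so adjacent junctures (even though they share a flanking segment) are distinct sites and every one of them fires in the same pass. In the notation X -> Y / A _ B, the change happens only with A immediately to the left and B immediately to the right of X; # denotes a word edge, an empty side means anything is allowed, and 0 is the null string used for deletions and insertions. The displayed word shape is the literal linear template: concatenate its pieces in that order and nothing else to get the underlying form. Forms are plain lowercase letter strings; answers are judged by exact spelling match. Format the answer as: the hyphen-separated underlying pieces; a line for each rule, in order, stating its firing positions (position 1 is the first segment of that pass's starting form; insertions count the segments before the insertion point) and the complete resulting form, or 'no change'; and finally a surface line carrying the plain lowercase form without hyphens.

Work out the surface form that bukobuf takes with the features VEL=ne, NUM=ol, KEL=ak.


underlying: bukobuf-nu-bif-r
1. 0 -> a / C _ C #: inserts after position(s) 12: bukobufnubifar
surface: bukobufnubifar


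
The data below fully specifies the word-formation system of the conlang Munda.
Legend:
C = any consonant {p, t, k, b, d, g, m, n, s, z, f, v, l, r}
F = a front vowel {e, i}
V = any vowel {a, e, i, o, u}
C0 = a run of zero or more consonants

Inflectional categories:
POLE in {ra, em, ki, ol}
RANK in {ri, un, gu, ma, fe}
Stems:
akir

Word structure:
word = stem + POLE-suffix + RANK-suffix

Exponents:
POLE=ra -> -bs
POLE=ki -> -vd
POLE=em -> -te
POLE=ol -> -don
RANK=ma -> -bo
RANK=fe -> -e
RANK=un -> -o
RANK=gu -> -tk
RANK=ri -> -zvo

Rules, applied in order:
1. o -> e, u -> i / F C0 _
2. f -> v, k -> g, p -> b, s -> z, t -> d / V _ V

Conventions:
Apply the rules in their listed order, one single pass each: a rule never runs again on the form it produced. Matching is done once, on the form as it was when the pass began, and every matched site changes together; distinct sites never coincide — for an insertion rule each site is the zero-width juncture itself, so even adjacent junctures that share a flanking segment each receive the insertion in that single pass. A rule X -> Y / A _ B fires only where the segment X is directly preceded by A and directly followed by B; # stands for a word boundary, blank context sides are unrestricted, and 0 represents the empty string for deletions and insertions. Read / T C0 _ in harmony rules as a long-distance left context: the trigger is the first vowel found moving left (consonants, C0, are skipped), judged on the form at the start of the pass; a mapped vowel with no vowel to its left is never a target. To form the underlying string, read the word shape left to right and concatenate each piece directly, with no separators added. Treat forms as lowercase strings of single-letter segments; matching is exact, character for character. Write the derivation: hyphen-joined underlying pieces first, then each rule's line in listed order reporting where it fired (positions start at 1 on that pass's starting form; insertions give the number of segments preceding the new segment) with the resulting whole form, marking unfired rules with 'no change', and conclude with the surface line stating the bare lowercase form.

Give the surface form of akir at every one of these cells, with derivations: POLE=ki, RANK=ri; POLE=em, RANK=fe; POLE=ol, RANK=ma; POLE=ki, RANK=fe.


cell POLE=ki, RANK=ri:
underlying: akir-vd-zvo
1. o -> e, u -> i / F C0 _: fires at position(s) 9: akirvdzve
2. f -> v, k -> g, p -> b, s -> z, t -> d / V _ V: fires at position(s) 2: agirvdzve
surface: agirvdzve

cell POLE=em, RANK=fe:
underlying: akir-te-e
1. o -> e, u -> i / F C0 _: no change
2. f -> v, k -> g, p -> b, s -> z, t -> d / V _ V: fires at position(s) 2: agirtee
surface: agirtee

cell POLE=ol, RANK=ma:
underlying: akir-don-bo
1. o -> e, u -> i / F C0 _: fires at position(s) 6: akirdenbo
2. f -> v, k -> g, p -> b, s -> z, t -> d / V _ V: fires at position(s) 2: agirdenbo
surface: agirdenbo

cell POLE=ki, RANK=fe:
underlying: akir-vd-e
1. o -> e, u -> i / F C0 _: no change
2. f -> v, k -> g, p -> b, s -> z, t -> d / V _ V: fires at position(s) 2: agirvde
surface: agirvde


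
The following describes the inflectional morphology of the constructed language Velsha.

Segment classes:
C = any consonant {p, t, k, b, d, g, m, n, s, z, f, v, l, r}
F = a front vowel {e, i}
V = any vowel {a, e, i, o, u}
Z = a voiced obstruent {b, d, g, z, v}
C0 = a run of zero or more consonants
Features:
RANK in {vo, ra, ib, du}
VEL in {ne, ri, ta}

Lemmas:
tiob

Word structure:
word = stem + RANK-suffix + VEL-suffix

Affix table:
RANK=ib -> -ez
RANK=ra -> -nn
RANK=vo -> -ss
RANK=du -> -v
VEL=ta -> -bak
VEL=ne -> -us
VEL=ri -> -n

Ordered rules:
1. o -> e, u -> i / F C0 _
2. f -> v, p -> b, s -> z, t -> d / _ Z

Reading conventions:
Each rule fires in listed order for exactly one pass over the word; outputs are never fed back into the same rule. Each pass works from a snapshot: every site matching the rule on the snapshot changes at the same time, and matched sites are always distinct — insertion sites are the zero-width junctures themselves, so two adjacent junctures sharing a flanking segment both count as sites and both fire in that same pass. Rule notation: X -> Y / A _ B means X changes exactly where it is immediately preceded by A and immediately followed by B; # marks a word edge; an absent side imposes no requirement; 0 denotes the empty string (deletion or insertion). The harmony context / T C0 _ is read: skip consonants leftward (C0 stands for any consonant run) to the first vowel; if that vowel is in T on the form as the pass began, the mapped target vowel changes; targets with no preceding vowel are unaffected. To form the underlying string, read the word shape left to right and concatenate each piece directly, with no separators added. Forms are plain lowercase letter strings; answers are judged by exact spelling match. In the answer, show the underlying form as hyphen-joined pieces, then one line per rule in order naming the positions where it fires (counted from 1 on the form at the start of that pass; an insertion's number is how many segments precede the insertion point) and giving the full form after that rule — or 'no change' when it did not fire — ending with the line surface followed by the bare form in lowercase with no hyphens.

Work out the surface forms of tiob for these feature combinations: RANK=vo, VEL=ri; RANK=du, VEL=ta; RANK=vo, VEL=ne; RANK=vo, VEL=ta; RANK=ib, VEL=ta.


cell RANK=vo, VEL=ri:
underlying: tiob-ss-n
1. o -> e, u -> i / F C0 _: fires at position(s) 3: tiebssn
2. f -> v, p -> b, s -> z, t -> d / _ Z: no change
surface: tiebssn

cell RANK=du, VEL=ta:
underlying: tiob-v-bak
1. o -> e, u -> i / F C0 _: fires at position(s) 3: tiebvbak
2. f -> v, p -> b, s -> z, t -> d / _ Z: no change
surface: tiebvbak

cell RANK=vo, VEL=ne:
underlying: tiob-ss-us
1. o -> e, u -> i / F C0 _: fires at position(s) 3: tiebssus
2. f -> v, p -> b, s -> z, t -> d / _ Z: no change
surface: tiebssus

cell RANK=vo, VEL=ta:
underlying: tiob-ss-bak
1. o -> e, u -> i / F C0 _: fires at position(s) 3: tiebssbak
2. f -> v, p -> b, s -> z, t -> d / _ Z: fires at position(s) 6: tiebszbak
surface: tiebszbak

cell RANK=ib, VEL=ta:
underlying: tiob-ez-bak
1. o -> e, u -> i / F C0 _: fires at position(s) 3: tiebezbak
2. f -> v, p -> b, s -> z, t -> d / _ Z: no change
surface: tiebezbak


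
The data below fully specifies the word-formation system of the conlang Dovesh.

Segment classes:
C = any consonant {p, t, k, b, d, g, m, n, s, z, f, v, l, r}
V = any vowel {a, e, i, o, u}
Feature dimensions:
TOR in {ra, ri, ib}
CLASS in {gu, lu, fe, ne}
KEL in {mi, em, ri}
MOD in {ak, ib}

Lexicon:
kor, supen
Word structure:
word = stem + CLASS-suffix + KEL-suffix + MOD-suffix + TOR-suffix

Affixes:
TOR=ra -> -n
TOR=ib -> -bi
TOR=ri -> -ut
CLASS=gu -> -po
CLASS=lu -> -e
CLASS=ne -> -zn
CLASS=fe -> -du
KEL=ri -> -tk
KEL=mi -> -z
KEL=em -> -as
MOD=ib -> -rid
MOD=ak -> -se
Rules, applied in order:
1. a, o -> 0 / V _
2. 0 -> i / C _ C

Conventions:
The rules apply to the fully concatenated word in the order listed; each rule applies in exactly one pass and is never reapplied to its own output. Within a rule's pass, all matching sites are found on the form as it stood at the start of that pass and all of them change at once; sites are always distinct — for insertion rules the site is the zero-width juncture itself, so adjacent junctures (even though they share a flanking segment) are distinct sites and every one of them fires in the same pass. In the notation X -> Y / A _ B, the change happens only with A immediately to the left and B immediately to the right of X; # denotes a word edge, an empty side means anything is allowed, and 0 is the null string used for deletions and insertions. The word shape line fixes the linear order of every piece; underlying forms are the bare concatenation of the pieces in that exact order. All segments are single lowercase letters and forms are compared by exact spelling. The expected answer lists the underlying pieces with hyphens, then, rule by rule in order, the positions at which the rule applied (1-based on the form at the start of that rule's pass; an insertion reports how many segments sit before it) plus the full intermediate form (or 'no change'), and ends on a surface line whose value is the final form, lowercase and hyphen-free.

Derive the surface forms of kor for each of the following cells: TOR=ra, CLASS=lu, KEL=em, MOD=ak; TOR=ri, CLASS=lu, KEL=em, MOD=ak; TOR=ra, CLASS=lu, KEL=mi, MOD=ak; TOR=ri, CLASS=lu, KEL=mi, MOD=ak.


cell TOR=ra, CLASS=lu, KEL=em, MOD=ak:
underlying: kor-e-as-se-n
1. a, o -> 0 / V _: fires at position(s) 5: koressen
2. 0 -> i / C _ C: inserts after position(s) 5: koresisen
surface: koresisen

cell TOR=ri, CLASS=lu, KEL=em, MOD=ak:
underlying: kor-e-as-se-ut
1. a, o -> 0 / V _: fires at position(s) 5: koresseut
2. 0 -> i / C _ C: inserts after position(s) 5: koresiseut
surface: koresiseut

cell TOR=ra, CLASS=lu, KEL=mi, MOD=ak:
underlying: kor-e-z-se-n
1. a, o -> 0 / V _: no change
2. 0 -> i / C _ C: inserts after position(s) 5: korezisen
surface: korezisen

cell TOR=ri, CLASS=lu, KEL=mi, MOD=ak:
underlying: kor-e-z-se-ut
1. a, o -> 0 / V _: no change
2. 0 -> i / C _ C: inserts after position(s) 5: koreziseut
surface: koreziseut


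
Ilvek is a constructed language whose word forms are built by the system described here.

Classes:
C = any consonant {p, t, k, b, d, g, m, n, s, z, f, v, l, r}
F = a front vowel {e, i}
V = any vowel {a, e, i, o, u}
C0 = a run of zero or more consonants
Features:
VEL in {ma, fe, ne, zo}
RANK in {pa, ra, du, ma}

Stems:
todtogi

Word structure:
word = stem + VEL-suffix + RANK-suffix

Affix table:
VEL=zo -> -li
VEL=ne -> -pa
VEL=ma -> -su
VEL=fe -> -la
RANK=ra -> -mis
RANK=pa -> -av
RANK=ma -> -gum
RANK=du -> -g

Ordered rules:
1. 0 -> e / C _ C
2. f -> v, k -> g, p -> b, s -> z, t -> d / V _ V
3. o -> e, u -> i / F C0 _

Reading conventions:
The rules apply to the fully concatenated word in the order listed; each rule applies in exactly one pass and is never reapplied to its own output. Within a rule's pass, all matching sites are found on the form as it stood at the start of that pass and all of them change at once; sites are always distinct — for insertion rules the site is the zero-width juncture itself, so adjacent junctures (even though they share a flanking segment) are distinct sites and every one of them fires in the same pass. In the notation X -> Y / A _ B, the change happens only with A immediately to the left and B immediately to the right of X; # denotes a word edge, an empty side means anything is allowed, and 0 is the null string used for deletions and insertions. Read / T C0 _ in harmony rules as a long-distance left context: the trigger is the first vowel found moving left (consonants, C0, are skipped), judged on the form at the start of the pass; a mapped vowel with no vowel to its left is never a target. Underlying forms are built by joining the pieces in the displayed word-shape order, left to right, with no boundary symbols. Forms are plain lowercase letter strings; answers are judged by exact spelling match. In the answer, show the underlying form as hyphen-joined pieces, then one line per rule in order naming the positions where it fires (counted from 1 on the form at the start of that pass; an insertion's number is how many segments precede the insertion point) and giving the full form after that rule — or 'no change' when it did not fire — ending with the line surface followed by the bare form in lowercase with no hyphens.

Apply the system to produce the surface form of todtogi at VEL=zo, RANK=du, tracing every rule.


underlying: todtogi-li-g
1. 0 -> e / C _ C: inserts after position(s) 3: todetogilig
2. f -> v, k -> g, p -> b, s -> z, t -> d / V _ V: fires at position(s) 5: todedogilig
3. o -> e, u -> i / F C0 _: fires at position(s) 6: todedegilig
surface: todedegilig


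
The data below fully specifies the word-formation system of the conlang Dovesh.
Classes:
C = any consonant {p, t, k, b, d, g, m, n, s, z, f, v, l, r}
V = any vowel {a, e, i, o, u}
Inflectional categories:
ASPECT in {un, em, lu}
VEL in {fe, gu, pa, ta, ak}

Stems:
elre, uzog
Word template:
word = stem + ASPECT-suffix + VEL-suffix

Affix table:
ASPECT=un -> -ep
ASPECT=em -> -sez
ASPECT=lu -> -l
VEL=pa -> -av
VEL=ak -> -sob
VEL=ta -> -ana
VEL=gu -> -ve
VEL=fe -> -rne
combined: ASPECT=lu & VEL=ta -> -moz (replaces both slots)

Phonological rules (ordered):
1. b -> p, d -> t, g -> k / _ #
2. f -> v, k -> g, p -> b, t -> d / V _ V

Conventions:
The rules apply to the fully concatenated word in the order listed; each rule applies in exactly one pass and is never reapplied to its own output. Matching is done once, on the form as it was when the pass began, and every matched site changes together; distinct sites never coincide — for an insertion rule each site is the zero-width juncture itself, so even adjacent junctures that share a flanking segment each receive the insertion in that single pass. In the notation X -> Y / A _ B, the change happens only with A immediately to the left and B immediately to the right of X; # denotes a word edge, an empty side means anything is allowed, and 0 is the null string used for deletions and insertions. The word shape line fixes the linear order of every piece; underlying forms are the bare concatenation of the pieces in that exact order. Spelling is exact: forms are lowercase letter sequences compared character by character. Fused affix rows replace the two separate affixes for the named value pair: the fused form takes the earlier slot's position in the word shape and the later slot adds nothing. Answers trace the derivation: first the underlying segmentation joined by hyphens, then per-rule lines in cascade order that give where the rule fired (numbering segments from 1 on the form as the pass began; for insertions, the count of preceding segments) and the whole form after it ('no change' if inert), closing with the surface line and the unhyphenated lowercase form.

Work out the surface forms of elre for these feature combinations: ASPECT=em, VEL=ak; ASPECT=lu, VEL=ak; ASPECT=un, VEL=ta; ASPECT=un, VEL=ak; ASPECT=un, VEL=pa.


cell ASPECT=em, VEL=ak:
underlying: elre-sez-sob
1. b -> p, d -> t, g -> k / _ #: fires at position(s) 10: elresezsop
2. f -> v, k -> g, p -> b, t -> d / V _ V: no change
surface: elresezsop

cell ASPECT=lu, VEL=ak:
underlying: elre-l-sob
1. b -> p, d -> t, g -> k / _ #: fires at position(s) 8: elrelsop
2. f -> v, k -> g, p -> b, t -> d / V _ V: no change
surface: elrelsop

cell ASPECT=un, VEL=ta:
underlying: elre-ep-ana
1. b -> p, d -> t, g -> k / _ #: no change
2. f -> v, k -> g, p -> b, t -> d / V _ V: fires at position(s) 6: elreebana
surface: elreebana

cell ASPECT=un, VEL=ak:
underlying: elre-ep-sob
1. b -> p, d -> t, g -> k / _ #: fires at position(s) 9: elreepsop
2. f -> v, k -> g, p -> b, t -> d / V _ V: no change
surface: elreepsop

cell ASPECT=un, VEL=pa:
underlying: elre-ep-av
1. b -> p, d -> t, g -> k / _ #: no change
2. f -> v, k -> g, p -> b, t -> d / V _ V: fires at position(s) 6: elreebav
surface: elreebav


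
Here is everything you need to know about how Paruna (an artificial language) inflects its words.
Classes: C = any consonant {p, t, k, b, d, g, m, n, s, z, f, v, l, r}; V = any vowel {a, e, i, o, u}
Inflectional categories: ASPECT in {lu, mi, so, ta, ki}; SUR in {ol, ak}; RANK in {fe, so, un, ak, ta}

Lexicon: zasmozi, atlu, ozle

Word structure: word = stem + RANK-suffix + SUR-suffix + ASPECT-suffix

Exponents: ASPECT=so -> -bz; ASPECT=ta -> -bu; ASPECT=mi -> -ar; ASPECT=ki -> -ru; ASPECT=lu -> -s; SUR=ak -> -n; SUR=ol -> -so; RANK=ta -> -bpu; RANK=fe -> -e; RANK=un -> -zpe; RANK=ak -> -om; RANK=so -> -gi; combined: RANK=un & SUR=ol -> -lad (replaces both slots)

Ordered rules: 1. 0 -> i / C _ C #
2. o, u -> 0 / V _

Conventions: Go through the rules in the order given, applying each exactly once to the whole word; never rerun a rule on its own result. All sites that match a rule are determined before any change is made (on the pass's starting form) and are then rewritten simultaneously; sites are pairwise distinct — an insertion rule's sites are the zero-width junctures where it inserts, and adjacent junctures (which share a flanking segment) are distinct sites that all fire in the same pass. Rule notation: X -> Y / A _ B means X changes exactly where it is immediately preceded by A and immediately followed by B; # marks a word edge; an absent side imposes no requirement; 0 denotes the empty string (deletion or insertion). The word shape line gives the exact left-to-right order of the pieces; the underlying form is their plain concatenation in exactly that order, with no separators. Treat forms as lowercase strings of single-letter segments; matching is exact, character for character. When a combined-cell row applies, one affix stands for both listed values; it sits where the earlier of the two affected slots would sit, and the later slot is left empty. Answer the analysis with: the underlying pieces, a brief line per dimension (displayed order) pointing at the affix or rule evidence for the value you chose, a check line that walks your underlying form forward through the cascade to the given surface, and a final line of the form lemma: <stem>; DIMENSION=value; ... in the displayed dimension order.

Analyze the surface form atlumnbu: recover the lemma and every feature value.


underlying: atlu-om-n-bu
ASPECT=ta - signalled by the affix -bu
SUR=ak - signalled by the affix -n
RANK=ak - signalled by the affix -om
check: atluomnbu -> atluomnbu -> atlumnbu
lemma: atlu; ASPECT=ta; SUR=ak; RANK=ak


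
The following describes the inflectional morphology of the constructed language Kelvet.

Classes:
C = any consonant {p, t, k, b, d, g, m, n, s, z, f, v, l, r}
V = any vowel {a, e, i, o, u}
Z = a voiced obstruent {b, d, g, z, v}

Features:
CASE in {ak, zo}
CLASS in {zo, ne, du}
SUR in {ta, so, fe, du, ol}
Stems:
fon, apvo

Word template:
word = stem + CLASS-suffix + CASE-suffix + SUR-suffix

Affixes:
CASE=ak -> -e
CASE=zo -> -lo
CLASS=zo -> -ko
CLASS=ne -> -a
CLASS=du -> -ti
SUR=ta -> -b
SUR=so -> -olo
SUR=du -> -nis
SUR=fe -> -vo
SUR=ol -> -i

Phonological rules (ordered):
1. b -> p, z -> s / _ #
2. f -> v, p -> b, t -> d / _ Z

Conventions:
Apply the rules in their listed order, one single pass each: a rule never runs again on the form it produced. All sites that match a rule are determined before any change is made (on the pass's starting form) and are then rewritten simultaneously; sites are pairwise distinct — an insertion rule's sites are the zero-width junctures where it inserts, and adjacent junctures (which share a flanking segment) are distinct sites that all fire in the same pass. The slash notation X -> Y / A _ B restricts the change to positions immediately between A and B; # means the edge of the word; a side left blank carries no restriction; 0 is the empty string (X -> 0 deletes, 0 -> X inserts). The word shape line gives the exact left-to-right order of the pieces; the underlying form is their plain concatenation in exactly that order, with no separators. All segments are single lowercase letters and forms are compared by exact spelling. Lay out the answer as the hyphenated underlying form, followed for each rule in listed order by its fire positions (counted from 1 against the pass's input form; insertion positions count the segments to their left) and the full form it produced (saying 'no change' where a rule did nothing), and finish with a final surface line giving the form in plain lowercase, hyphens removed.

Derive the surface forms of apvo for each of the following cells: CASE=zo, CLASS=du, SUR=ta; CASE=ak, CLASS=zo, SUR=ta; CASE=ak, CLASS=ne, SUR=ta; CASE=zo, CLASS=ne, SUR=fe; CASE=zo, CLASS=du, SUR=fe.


cell CASE=zo, CLASS=du, SUR=ta:
underlying: apvo-ti-lo-b
1. b -> p, z -> s / _ #: fires at position(s) 9: apvotilop
2. f -> v, p -> b, t -> d / _ Z: fires at position(s) 2: abvotilop
surface: abvotilop

cell CASE=ak, CLASS=zo, SUR=ta:
underlying: apvo-ko-e-b
1. b -> p, z -> s / _ #: fires at position(s) 8: apvokoep
2. f -> v, p -> b, t -> d / _ Z: fires at position(s) 2: abvokoep
surface: abvokoep

cell CASE=ak, CLASS=ne, SUR=ta:
underlying: apvo-a-e-b
1. b -> p, z -> s / _ #: fires at position(s) 7: apvoaep
2. f -> v, p -> b, t -> d / _ Z: fires at position(s) 2: abvoaep
surface: abvoaep

cell CASE=zo, CLASS=ne, SUR=fe:
underlying: apvo-a-lo-vo
1. b -> p, z -> s / _ #: no change
2. f -> v, p -> b, t -> d / _ Z: fires at position(s) 2: abvoalovo
surface: abvoalovo

cell CASE=zo, CLASS=du, SUR=fe:
underlying: apvo-ti-lo-vo
1. b -> p, z -> s / _ #: no change
2. f -> v, p -> b, t -> d / _ Z: fires at position(s) 2: abvotilovo
surface: abvotilovo


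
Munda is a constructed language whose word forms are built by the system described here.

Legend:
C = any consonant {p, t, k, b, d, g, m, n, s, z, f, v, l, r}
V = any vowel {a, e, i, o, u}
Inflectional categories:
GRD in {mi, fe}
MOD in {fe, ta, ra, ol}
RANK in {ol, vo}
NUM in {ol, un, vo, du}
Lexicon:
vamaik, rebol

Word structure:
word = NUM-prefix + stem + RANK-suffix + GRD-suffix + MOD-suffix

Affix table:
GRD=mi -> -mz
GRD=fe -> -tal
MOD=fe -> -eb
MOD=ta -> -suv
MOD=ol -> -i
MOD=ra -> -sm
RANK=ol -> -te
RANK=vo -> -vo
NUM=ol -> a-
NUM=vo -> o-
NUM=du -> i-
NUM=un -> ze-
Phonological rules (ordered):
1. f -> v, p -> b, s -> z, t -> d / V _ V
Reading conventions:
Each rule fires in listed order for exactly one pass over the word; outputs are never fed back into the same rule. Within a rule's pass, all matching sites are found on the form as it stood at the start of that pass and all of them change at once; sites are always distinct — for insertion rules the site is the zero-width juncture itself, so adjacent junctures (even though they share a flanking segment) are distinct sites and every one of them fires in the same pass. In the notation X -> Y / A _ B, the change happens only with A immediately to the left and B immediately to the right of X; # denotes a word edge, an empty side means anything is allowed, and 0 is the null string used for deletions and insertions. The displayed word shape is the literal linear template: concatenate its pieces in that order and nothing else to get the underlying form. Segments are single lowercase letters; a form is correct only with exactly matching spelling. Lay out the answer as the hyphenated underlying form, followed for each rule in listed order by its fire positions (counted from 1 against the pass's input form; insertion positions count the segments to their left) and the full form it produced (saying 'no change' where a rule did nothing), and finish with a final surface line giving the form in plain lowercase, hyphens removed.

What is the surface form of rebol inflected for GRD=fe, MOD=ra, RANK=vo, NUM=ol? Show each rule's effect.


underlying: a-rebol-vo-tal-sm
1. f -> v, p -> b, s -> z, t -> d / V _ V: fires at position(s) 9: arebolvodalsm
surface: arebolvodalsm


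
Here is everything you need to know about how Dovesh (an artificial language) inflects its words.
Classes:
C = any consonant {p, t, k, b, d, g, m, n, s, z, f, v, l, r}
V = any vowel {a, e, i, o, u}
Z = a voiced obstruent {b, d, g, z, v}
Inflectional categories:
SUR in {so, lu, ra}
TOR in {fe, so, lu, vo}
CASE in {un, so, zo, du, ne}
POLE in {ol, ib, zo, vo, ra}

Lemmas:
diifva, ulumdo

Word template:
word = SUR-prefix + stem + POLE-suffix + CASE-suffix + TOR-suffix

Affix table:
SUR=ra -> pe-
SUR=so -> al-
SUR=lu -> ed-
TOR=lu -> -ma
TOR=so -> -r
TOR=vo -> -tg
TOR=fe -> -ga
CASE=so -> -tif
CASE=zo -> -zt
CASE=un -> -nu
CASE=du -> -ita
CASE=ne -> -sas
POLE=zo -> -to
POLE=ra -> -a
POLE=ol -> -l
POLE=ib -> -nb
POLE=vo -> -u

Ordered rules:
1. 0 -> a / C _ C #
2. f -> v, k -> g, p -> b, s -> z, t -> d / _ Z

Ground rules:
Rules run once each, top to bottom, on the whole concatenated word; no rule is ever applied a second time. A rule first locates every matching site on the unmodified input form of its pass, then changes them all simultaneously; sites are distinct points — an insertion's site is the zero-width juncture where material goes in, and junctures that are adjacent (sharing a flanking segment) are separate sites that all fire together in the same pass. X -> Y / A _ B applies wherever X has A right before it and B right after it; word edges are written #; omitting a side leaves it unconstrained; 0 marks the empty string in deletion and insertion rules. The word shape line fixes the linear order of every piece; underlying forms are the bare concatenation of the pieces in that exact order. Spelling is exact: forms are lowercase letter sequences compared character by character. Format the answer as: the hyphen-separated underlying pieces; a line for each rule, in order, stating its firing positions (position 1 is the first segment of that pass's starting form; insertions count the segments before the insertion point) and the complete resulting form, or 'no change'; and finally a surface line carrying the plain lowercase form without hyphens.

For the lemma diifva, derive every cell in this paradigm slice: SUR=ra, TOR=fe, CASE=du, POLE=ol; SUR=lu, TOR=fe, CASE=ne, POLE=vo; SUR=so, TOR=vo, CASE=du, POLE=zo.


cell SUR=ra, TOR=fe, CASE=du, POLE=ol:
underlying: pe-diifva-l-ita-ga
1. 0 -> a / C _ C #: no change
2. f -> v, k -> g, p -> b, s -> z, t -> d / _ Z: fires at position(s) 6: pediivvalitaga
surface: pediivvalitaga

cell SUR=lu, TOR=fe, CASE=ne, POLE=vo:
underlying: ed-diifva-u-sas-ga
1. 0 -> a / C _ C #: no change
2. f -> v, k -> g, p -> b, s -> z, t -> d / _ Z: fires at position(s) 6, 12: eddiivvausazga
surface: eddiivvausazga

cell SUR=so, TOR=vo, CASE=du, POLE=zo:
underlying: al-diifva-to-ita-tg
1. 0 -> a / C _ C #: inserts after position(s) 14: aldiifvatoitatag
2. f -> v, k -> g, p -> b, s -> z, t -> d / _ Z: fires at position(s) 6: aldiivvatoitatag
surface: aldiivvatoitatag


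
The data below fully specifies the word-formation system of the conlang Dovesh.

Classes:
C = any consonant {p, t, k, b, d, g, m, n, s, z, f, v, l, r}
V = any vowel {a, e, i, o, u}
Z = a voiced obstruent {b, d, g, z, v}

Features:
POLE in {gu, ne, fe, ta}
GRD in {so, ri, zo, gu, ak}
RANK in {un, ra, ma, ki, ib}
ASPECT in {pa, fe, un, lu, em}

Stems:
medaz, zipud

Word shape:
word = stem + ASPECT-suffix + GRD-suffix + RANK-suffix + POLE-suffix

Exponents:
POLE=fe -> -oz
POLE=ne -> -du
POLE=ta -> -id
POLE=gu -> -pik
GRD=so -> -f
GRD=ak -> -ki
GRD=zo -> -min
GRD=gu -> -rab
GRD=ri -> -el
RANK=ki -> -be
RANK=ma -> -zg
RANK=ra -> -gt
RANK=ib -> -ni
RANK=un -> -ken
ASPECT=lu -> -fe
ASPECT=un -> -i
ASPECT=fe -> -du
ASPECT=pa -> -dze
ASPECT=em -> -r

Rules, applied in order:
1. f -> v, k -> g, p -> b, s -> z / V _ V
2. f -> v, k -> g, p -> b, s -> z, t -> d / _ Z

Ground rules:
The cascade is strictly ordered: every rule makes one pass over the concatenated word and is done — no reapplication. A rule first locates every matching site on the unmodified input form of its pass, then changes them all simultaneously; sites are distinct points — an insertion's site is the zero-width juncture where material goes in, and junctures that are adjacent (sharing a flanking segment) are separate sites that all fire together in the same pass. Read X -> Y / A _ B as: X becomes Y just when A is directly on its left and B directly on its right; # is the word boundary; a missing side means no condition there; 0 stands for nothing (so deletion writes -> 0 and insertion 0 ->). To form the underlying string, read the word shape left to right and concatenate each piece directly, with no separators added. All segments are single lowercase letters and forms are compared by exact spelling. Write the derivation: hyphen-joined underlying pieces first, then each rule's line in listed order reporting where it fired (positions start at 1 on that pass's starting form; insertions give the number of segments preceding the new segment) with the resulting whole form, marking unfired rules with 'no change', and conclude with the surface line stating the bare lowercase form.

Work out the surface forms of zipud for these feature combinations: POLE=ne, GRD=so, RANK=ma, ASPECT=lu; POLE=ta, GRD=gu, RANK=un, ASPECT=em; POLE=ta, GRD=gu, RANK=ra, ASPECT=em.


cell POLE=ne, GRD=so, RANK=ma, ASPECT=lu:
underlying: zipud-fe-f-zg-du
1. f -> v, k -> g, p -> b, s -> z / V _ V: fires at position(s) 3: zibudfefzgdu
2. f -> v, k -> g, p -> b, s -> z, t -> d / _ Z: fires at position(s) 8: zibudfevzgdu
surface: zibudfevzgdu

cell POLE=ta, GRD=gu, RANK=un, ASPECT=em:
underlying: zipud-r-rab-ken-id
1. f -> v, k -> g, p -> b, s -> z / V _ V: fires at position(s) 3: zibudrrabkenid
2. f -> v, k -> g, p -> b, s -> z, t -> d / _ Z: no change
surface: zibudrrabkenid

cell POLE=ta, GRD=gu, RANK=ra, ASPECT=em:
underlying: zipud-r-rab-gt-id
1. f -> v, k -> g, p -> b, s -> z / V _ V: fires at position(s) 3: zibudrrabgtid
2. f -> v, k -> g, p -> b, s -> z, t -> d / _ Z: no change
surface: zibudrrabgtid


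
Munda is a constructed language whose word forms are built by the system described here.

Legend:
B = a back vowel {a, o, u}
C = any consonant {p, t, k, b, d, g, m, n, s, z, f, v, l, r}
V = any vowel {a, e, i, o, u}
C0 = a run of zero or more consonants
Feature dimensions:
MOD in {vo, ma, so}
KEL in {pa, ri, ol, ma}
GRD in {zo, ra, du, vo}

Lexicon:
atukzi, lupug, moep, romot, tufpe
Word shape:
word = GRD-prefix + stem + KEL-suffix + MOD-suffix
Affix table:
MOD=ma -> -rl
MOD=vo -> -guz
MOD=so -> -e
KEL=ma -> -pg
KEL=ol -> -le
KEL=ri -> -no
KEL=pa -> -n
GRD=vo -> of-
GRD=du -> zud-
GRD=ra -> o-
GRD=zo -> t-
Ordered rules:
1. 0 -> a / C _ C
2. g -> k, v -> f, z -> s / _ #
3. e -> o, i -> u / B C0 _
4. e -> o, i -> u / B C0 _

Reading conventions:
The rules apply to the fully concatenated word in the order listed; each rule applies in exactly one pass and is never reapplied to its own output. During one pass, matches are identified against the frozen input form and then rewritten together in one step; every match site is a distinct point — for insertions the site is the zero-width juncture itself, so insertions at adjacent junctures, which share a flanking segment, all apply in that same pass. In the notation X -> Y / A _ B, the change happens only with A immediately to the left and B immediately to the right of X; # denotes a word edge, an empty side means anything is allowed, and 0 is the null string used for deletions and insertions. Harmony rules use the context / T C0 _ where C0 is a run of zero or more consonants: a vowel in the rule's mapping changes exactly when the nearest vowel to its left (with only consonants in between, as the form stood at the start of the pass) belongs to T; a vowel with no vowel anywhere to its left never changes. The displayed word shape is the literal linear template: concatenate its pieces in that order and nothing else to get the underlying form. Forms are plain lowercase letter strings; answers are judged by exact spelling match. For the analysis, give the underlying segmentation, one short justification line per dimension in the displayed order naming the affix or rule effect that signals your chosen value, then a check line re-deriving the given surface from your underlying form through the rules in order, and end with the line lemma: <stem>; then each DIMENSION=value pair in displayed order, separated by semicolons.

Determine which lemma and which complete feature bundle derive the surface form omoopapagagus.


underlying: o-moep-pg-guz
MOD=vo - signalled by the affix -guz
KEL=ma - signalled by the affix -pg
GRD=ra - signalled by the affix o-
check: omoeppgguz -> omoepapagaguz -> omoepapagagus -> omoopapagagus -> omoopapagagus
lemma: moep; MOD=vo; KEL=ma; GRD=ra


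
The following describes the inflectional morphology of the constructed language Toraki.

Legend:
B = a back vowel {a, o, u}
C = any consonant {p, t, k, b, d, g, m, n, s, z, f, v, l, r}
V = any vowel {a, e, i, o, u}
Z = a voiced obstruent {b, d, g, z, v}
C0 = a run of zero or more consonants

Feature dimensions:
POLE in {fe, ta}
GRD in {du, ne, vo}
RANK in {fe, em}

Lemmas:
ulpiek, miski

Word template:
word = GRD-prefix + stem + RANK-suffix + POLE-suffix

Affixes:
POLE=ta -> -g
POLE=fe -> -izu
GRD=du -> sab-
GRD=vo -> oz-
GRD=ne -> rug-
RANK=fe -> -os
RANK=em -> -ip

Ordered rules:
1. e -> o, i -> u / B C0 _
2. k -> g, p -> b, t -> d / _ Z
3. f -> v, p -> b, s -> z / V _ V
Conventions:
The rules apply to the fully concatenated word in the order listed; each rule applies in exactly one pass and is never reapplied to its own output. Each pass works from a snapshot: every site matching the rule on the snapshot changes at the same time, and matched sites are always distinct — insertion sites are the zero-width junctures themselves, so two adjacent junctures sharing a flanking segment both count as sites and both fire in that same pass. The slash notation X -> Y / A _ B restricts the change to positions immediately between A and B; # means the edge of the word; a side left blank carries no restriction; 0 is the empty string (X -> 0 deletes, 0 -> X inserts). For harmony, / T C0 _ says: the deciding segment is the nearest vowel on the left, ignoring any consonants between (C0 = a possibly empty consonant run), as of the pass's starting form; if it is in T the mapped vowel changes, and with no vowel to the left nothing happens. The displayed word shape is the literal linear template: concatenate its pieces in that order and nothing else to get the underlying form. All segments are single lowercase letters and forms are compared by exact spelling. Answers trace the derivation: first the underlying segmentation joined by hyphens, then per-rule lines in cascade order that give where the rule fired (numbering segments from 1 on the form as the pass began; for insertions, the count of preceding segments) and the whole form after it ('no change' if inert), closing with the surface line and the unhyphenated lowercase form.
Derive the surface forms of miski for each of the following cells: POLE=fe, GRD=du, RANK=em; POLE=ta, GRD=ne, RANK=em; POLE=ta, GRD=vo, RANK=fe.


cell POLE=fe, GRD=du, RANK=em:
underlying: sab-miski-ip-izu
1. e -> o, i -> u / B C0 _: fires at position(s) 5: sabmuskiipizu
2. k -> g, p -> b, t -> d / _ Z: no change
3. f -> v, p -> b, s -> z / V _ V: fires at position(s) 10: sabmuskiibizu
surface: sabmuskiibizu

cell POLE=ta, GRD=ne, RANK=em:
underlying: rug-miski-ip-g
1. e -> o, i -> u / B C0 _: fires at position(s) 5: rugmuskiipg
2. k -> g, p -> b, t -> d / _ Z: fires at position(s) 10: rugmuskiibg
3. f -> v, p -> b, s -> z / V _ V: no change
surface: rugmuskiibg

cell POLE=ta, GRD=vo, RANK=fe:
underlying: oz-miski-os-g
1. e -> o, i -> u / B C0 _: fires at position(s) 4: ozmuskiosg
2. k -> g, p -> b, t -> d / _ Z: no change
3. f -> v, p -> b, s -> z / V _ V: no change
surface: ozmuskiosg


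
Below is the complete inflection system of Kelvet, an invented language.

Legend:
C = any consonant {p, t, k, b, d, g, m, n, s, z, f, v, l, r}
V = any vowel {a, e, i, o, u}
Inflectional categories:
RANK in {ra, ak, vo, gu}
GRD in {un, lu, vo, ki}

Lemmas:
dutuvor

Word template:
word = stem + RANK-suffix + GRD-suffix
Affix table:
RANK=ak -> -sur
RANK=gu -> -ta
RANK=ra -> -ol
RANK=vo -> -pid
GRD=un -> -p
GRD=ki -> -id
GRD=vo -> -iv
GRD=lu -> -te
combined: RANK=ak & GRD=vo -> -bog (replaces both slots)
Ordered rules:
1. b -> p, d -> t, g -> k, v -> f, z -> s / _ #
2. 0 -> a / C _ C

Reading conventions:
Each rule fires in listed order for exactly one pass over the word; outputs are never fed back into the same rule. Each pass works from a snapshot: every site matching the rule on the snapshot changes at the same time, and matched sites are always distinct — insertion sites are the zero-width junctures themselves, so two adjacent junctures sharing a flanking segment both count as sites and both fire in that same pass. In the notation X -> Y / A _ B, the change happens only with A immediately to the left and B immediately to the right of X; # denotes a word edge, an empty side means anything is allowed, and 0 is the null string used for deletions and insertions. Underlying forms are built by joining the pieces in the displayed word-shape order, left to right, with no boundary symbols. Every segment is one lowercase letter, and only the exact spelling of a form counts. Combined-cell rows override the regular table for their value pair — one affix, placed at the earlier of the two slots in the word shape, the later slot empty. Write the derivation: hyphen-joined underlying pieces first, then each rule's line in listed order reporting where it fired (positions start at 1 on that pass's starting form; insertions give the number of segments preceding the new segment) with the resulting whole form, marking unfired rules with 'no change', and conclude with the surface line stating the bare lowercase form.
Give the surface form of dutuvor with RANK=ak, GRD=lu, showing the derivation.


underlying: dutuvor-sur-te
1. b -> p, d -> t, g -> k, v -> f, z -> s / _ #: no change
2. 0 -> a / C _ C: inserts after position(s) 7, 10: dutuvorasurate
surface: dutuvorasurate
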